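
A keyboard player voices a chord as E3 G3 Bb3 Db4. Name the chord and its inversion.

E diminished seventh, root position

The distinct note names are E, G, Bb, Db. Stacked in thirds they read E–G–Bb–Db, which is a diminished seventh chord on E.
With the root (E) in the bass, the chord is in root position (figured bass 7).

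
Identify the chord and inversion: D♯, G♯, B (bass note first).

The pitch classes D#, G#, B arrange in thirds as G#–B–D#: a G# minor triad.
The lowest note is D#, the fifth of the chord, so this is second inversion (figured bass 6/4).

G# minor, second inversion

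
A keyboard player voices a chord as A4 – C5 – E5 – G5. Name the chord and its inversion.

The pitch classes A, C, E, G arrange in thirds as A–C–E–G: an A minor seventh chord.
A is the root of A minor seventh; root in the bass means root position (figured bass 7).

A minor seventh, root position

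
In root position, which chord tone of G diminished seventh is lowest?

G

In root position the root is lowest. For G diminished seventh (G–Bb–Db–Fb) that is G.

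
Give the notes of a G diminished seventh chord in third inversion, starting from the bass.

Fb, G, Bb, Db

Spelling G diminished seventh: G–Bb–Db–Fb. In third inversion the seventh is bass, giving Fb, G, Bb, Db from the bottom.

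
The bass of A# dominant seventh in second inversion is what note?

E#

A# dominant seventh is A#–C##–E#–G#. Second inversion places the fifth in the bass: E#.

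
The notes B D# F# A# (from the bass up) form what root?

The distinct letter names are B, D#, F#, A#. Arranged as a stack of thirds they read B–D#–F#–A#, so B is the root (a B major seventh chord).

B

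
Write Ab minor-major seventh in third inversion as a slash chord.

Abm(maj7)/G

Third inversion of Ab minor-major seventh has the seventh (G) in the bass. As a slash chord: Abm(maj7)/G.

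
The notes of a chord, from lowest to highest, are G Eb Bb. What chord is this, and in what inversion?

Reducing to letter names: G, Eb, Bb. These stack in thirds as Eb–G–Bb — an Eb major triad.
With the third (G) in the bass, the chord is in first inversion (figured bass 6).

Eb major, first inversion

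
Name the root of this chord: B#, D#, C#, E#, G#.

Reordering B#, D#, C#, E#, G# into stacked thirds gives C#–E#–G#–B#–D#; the bottom of that stack, C#, is the root.

C#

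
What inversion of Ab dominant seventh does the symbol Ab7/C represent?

Ab7/C means Ab dominant seventh with C in the bass. C is the third of Ab dominant seventh (Ab–C–Eb–Gb), so this is first inversion.

first inversion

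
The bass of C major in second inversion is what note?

In second inversion the fifth is lowest. For C major (C–E–G) that is G.

G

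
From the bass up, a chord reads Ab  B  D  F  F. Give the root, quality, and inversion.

The distinct note names are Ab, B, D, F. Stacked in thirds they read B–D–F–Ab, which is a diminished seventh chord on B.
The lowest note is Ab, the seventh of the chord, so this is third inversion (figured bass 4/2).

B diminished seventh, third inversion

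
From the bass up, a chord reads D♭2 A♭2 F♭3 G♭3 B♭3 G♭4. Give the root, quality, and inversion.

Gb dominant ninth, second inversion

The distinct note names are Db, Ab, Fb, Gb, Bb. Stacked in thirds they read Gb–Bb–Db–Fb–Ab, which is a dominant ninth chord on Gb.
The lowest note is Db, the fifth of the chord, so this is second inversion.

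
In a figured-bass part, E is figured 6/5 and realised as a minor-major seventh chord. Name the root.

C#

The figures 6/5 mean the third of the chord is in the bass. If E is the third of a minor-major seventh chord, the root is C# (chord tones C#–E–G#–B#).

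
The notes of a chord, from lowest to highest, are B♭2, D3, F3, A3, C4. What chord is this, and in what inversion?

Bb major ninth, root position

The distinct note names are Bb, D, F, A, C. Stacked in thirds they read Bb–D–F–A–C, which is a major ninth chord on Bb.
Bb is the root of Bb major ninth; root in the bass means root position.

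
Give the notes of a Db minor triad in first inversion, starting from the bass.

Spelling Db minor: Db–Fb–Ab. In first inversion the third is bass, giving Fb, Ab, Db from the bottom.

Fb, Ab, Db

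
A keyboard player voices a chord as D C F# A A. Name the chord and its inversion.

The distinct note names are D, C, F#, A. Stacked in thirds they read D–F#–A–C, which is a dominant seventh chord on D.
D is the root of D dominant seventh; root in the bass means root position (figured bass 7).

D dominant seventh, root position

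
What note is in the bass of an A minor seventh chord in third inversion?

In third inversion the seventh is lowest. For A minor seventh (A–C–E–G) that is G.

G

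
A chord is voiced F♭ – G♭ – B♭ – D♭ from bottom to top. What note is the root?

Gb

Fb, Gb, Bb, Db are the tones of a Gb dominant seventh chord (Gb–Bb–Db–Fb), making Gb the root.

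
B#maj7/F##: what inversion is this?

second inversion

B#maj7/F## means B# major seventh with F## in the bass. F## is the fifth of B# major seventh (B#–D##–F##–A##), so this is second inversion.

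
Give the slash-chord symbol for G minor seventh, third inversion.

Gm7/F

Third inversion of G minor seventh has the seventh (F) in the bass. As a slash chord: Gm7/F.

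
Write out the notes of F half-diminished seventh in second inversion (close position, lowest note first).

The chord tones are F–Ab–Cb–Eb. With the fifth (Cb) lowest for second inversion: Cb, Eb, F, Ab.

Cb, Eb, F, Ab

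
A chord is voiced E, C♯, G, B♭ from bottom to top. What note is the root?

C#

Reordering E, C#, G, Bb into stacked thirds gives C#–E–G–Bb; the bottom of that stack, C#, is the root.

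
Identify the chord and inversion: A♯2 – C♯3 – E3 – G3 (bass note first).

The pitch classes A#, C#, E, G arrange in thirds as A#–C#–E–G: an A# diminished seventh chord.
A# is the root of A# diminished seventh; root in the bass means root position (figured bass 7).

A# diminished seventh, root position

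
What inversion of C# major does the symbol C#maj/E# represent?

C#maj/E# means C# major with E# in the bass. E# is the third of C# major (C#–E#–G#), so this is first inversion.

first inversion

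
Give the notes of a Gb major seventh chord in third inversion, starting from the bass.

Gb major seventh is Gb–Bb–Db–F. Third inversion puts the seventh (F) in the bass, with the remaining tones above: F, Gb, Bb, Db.

F, Gb, Bb, Db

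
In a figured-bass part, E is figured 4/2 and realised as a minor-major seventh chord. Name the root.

The figures 4/2 mean the seventh of the chord is in the bass. If E is the seventh of a minor-major seventh chord, the root is F (chord tones F–Ab–C–E).

F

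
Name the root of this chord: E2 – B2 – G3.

E, B, G are the tones of an E minor triad (E–G–B), making E the root.

E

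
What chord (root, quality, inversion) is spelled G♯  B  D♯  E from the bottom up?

E major seventh, first inversion

The distinct note names are G#, B, D#, E. Stacked in thirds they read E–G#–B–D#, which is a major seventh chord on E.
With the third (G#) in the bass, the chord is in first inversion (figured bass 6/5).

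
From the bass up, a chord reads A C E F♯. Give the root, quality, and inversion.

F# half-diminished seventh, first inversion

The distinct note names are A, C, E, F#. Stacked in thirds they read F#–A–C–E, which is a half-diminished seventh chord on F#.
A is the third of F# half-diminished seventh; third in the bass means first inversion (figured bass 6/5).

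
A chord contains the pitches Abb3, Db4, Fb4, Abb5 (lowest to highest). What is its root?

Db

Abb, Db, Fb are the tones of a Db diminished triad (Db–Fb–Abb), making Db the root.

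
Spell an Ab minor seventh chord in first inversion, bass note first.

Cb, Eb, Gb, Ab

The chord tones are Ab–Cb–Eb–Gb. With the third (Cb) lowest for first inversion: Cb, Eb, Gb, Ab.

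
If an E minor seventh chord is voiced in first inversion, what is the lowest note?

In first inversion the third is lowest. For E minor seventh (E–G–B–D) that is G.

G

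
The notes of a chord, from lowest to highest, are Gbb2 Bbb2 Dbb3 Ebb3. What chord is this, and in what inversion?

Ebb minor seventh, first inversion

The pitch classes Gbb, Bbb, Dbb, Ebb arrange in thirds as Ebb–Gbb–Bbb–Dbb: an Ebb minor seventh chord.
Gbb is the third of Ebb minor seventh; third in the bass means first inversion (figured bass 6/5).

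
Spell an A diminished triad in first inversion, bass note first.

C, Eb, A

A diminished is A–C–Eb. First inversion puts the third (C) in the bass, with the remaining tones above: C, Eb, A.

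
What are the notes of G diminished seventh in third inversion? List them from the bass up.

Spelling G diminished seventh: G–Bb–Db–Fb. In third inversion the seventh is bass, giving Fb, G, Bb, Db from the bottom.

Fb, G, Bb, Db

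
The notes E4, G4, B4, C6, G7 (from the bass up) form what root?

The distinct letter names are E, G, B, C. Arranged as a stack of thirds they read C–E–G–B, so C is the root (a C major seventh chord).

C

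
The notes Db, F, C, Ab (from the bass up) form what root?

Db

Db, F, C, Ab are the tones of a Db major seventh chord (Db–F–Ab–C), making Db the root.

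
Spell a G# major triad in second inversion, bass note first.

Spelling G# major: G#–B#–D#. In second inversion the fifth is bass, giving D#, G#, B# from the bottom.

D#, G#, B#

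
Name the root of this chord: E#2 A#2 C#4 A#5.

The distinct letter names are E#, A#, C#. Arranged as a stack of thirds they read A#–C#–E#, so A# is the root (an A# minor triad).

A#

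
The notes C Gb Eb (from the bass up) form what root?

C

The distinct letter names are C, Gb, Eb. Arranged as a stack of thirds they read C–Eb–Gb, so C is the root (a C diminished triad).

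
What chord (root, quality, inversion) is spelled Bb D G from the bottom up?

G minor, first inversion

The distinct note names are Bb, D, G. Stacked in thirds they read G–Bb–D, which is a minor triad on G.
Bb is the third of G minor; third in the bass means first inversion (figured bass 6).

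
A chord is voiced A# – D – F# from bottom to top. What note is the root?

D

The distinct letter names are A#, D, F#. Arranged as a stack of thirds they read D–F#–A#, so D is the root (a D augmented triad).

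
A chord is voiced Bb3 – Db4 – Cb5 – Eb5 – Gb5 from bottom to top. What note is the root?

Cb

The distinct letter names are Bb, Db, Cb, Eb, Gb. Arranged as a stack of thirds they read Cb–Eb–Gb–Bb–Db, so Cb is the root (a Cb major ninth chord).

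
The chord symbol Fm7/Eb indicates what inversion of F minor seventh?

third inversion

Fm7/Eb means F minor seventh with Eb in the bass. Eb is the seventh of F minor seventh (F–Ab–C–Eb), so this is third inversion.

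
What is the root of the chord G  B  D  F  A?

G

G, B, D, F, A are the tones of a G dominant ninth chord (G–B–D–F–A), making G the root.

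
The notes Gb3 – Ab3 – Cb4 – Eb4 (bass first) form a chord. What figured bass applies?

The notes Gb, Ab, Cb, Eb stack in thirds as Ab–Cb–Eb–Gb — an Ab minor seventh chord. The bass Gb is the seventh, so this is third inversion: figured 4/2.

4/2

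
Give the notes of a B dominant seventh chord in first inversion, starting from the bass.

B dominant seventh is B–D#–F#–A. First inversion puts the third (D#) in the bass, with the remaining tones above: D#, F#, A, B.

D#, F#, A, B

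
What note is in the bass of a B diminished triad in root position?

B

B diminished is B–D–F. Root position places the root in the bass: B.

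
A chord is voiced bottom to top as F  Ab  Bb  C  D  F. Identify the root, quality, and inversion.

Bb dominant ninth, second inversion

The distinct note names are F, Ab, Bb, C, D. Stacked in thirds they read Bb–D–F–Ab–C, which is a dominant ninth chord on Bb.
The lowest note is F, the fifth of the chord, so this is second inversion.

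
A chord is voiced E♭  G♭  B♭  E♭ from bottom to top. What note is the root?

Reordering Eb, Gb, Bb into stacked thirds gives Eb–Gb–Bb; the bottom of that stack, Eb, is the root.

Eb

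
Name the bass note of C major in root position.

C

In root position the root is lowest. For C major (C–E–G) that is C.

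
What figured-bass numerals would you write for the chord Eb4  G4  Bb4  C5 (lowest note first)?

The notes Eb, G, Bb, C stack in thirds as C–Eb–G–Bb — a C minor seventh chord. The bass Eb is the third, so this is first inversion: figured 6/5.

6/5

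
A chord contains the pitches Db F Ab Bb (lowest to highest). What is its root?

Bb

The distinct letter names are Db, F, Ab, Bb. Arranged as a stack of thirds they read Bb–Db–F–Ab, so Bb is the root (a Bb minor seventh chord).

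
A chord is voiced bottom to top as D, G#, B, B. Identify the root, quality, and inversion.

G# diminished, second inversion

Reducing to letter names: D, G#, B. These stack in thirds as G#–B–D — a G# diminished triad.
The lowest note is D, the fifth of the chord, so this is second inversion (figured bass 6/4).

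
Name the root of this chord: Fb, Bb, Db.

Bb

Reordering Fb, Bb, Db into stacked thirds gives Bb–Db–Fb; the bottom of that stack, Bb, is the root.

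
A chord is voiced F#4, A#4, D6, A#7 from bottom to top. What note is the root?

The distinct letter names are F#, A#, D. Arranged as a stack of thirds they read D–F#–A#, so D is the root (a D augmented triad).

D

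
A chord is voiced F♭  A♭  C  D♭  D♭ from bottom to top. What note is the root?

Reordering Fb, Ab, C, Db into stacked thirds gives Db–Fb–Ab–C; the bottom of that stack, Db, is the root.

Db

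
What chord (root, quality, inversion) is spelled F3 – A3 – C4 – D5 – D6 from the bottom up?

The pitch classes F, A, C, D arrange in thirds as D–F–A–C: a D minor seventh chord.
F is the third of D minor seventh; third in the bass means first inversion (figured bass 6/5).

D minor seventh, first inversion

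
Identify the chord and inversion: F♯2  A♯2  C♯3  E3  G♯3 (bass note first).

F# dominant ninth, root position

The distinct note names are F#, A#, C#, E, G#. Stacked in thirds they read F#–A#–C#–E–G#, which is a dominant ninth chord on F#.
F# is the root of F# dominant ninth; root in the bass means root position.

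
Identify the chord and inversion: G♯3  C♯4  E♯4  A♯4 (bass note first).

The distinct note names are G#, C#, E#, A#. Stacked in thirds they read A#–C#–E#–G#, which is a minor seventh chord on A#.
G# is the seventh of A# minor seventh; seventh in the bass means third inversion (figured bass 4/2).

A# minor seventh, third inversion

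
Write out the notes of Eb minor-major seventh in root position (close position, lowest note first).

Eb, Gb, Bb, D

Eb minor-major seventh is Eb–Gb–Bb–D. Root position puts the root (Eb) in the bass, with the remaining tones above: Eb, Gb, Bb, D.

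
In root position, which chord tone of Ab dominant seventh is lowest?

Ab

In root position the root is lowest. For Ab dominant seventh (Ab–C–Eb–Gb) that is Ab.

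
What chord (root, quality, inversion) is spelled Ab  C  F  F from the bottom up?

F minor, first inversion

The pitch classes Ab, C, F arrange in thirds as F–Ab–C: an F minor triad.
The lowest note is Ab, the third of the chord, so this is first inversion (figured bass 6).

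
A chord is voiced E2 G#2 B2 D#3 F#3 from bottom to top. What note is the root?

E

E, G#, B, D#, F# are the tones of an E major ninth chord (E–G#–B–D#–F#), making E the root.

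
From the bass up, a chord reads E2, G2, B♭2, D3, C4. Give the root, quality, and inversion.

C dominant ninth, first inversion

Reducing to letter names: E, G, Bb, D, C. These stack in thirds as C–E–G–Bb–D — a C dominant ninth chord.
With the third (E) in the bass, the chord is in first inversion.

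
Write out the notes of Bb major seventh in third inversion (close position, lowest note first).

Spelling Bb major seventh: Bb–D–F–A. In third inversion the seventh is bass, giving A, Bb, D, F from the bottom.

A, Bb, D, F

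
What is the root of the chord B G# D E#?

The distinct letter names are B, G#, D, E#. Arranged as a stack of thirds they read E#–G#–B–D, so E# is the root (an E# diminished seventh chord).

E#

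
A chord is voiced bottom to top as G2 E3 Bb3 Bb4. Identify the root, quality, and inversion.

E diminished, first inversion

The distinct note names are G, E, Bb. Stacked in thirds they read E–G–Bb, which is a diminished triad on E.
With the third (G) in the bass, the chord is in first inversion (figured bass 6).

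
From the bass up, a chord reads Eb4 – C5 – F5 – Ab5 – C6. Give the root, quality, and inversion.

F minor seventh, third inversion

The pitch classes Eb, C, F, Ab arrange in thirds as F–Ab–C–Eb: an F minor seventh chord.
The lowest note is Eb, the seventh of the chord, so this is third inversion (figured bass 4/2).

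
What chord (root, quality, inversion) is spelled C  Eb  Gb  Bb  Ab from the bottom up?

Ab dominant ninth, first inversion

The distinct note names are C, Eb, Gb, Bb, Ab. Stacked in thirds they read Ab–C–Eb–Gb–Bb, which is a dominant ninth chord on Ab.
C is the third of Ab dominant ninth; third in the bass means first inversion.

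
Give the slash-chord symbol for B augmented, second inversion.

Second inversion of B augmented has the fifth (F##) in the bass. As a slash chord: Baug/F##.

Baug/F##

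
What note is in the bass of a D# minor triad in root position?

D#

D# minor is D#–F#–A#. Root position places the root in the bass: D#.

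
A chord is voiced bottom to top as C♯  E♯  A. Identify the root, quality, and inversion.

A augmented, first inversion

Reducing to letter names: C#, E#, A. These stack in thirds as A–C#–E# — an A augmented triad.
With the third (C#) in the bass, the chord is in first inversion (figured bass 6).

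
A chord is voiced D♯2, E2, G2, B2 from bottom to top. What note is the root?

E

The distinct letter names are D#, E, G, B. Arranged as a stack of thirds they read E–G–B–D#, so E is the root (an E minor-major seventh chord).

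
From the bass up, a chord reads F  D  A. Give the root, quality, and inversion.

Reducing to letter names: F, D, A. These stack in thirds as D–F–A — a D minor triad.
The lowest note is F, the third of the chord, so this is first inversion (figured bass 6).

D minor, first inversion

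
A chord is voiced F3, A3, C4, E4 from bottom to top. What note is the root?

The distinct letter names are F, A, C, E. Arranged as a stack of thirds they read F–A–C–E, so F is the root (an F major seventh chord).

F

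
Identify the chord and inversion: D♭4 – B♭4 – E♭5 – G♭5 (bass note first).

The distinct note names are Db, Bb, Eb, Gb. Stacked in thirds they read Eb–Gb–Bb–Db, which is a minor seventh chord on Eb.
The lowest note is Db, the seventh of the chord, so this is third inversion (figured bass 4/2).

Eb minor seventh, third inversion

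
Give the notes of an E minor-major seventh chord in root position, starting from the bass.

E, G, B, D#

Spelling E minor-major seventh: E–G–B–D#. In root position the root is bass, giving E, G, B, D# from the bottom.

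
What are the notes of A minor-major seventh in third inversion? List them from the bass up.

Spelling A minor-major seventh: A–C–E–G#. In third inversion the seventh is bass, giving G#, A, C, E from the bottom.

G#, A, C, E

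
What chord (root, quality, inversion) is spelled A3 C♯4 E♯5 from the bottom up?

A augmented, root position

Reducing to letter names: A, C#, E#. These stack in thirds as A–C#–E# — an A augmented triad.
With the root (A) in the bass, the chord is in root position (figured bass 5/3).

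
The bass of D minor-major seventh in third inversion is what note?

D minor-major seventh is D–F–A–C#. Third inversion places the seventh in the bass: C#.

C#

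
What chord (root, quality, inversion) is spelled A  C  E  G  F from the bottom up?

F major ninth, first inversion

The distinct note names are A, C, E, G, F. Stacked in thirds they read F–A–C–E–G, which is a major ninth chord on F.
With the third (A) in the bass, the chord is in first inversion.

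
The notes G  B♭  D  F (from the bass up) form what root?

G

Reordering G, Bb, D, F into stacked thirds gives G–Bb–D–F; the bottom of that stack, G, is the root.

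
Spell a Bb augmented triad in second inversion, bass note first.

Bb augmented is Bb–D–F#. Second inversion puts the fifth (F#) in the bass, with the remaining tones above: F#, Bb, D.

F#, Bb, D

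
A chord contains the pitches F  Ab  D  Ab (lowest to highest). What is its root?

D

Reordering F, Ab, D into stacked thirds gives D–F–Ab; the bottom of that stack, D, is the root.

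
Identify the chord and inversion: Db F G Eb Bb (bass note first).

The distinct note names are Db, F, G, Eb, Bb. Stacked in thirds they read Eb–G–Bb–Db–F, which is a dominant ninth chord on Eb.
The lowest note is Db, the seventh of the chord, so this is third inversion.

Eb dominant ninth, third inversion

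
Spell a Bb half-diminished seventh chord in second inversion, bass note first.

The chord tones are Bb–Db–Fb–Ab. With the fifth (Fb) lowest for second inversion: Fb, Ab, Bb, Db.

Fb, Ab, Bb, Db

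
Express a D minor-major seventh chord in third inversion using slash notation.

Dm(maj7)/C#

Third inversion of D minor-major seventh has the seventh (C#) in the bass. As a slash chord: Dm(maj7)/C#.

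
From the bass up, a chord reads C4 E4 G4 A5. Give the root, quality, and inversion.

The distinct note names are C, E, G, A. Stacked in thirds they read A–C–E–G, which is a minor seventh chord on A.
With the third (C) in the bass, the chord is in first inversion (figured bass 6/5).

A minor seventh, first inversion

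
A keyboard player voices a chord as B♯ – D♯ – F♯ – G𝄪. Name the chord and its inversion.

G## diminished seventh, first inversion

The pitch classes B#, D#, F#, G## arrange in thirds as G##–B#–D#–F#: a G## diminished seventh chord.
The lowest note is B#, the third of the chord, so this is first inversion (figured bass 6/5).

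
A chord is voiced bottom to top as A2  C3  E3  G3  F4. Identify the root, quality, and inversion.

F major ninth, first inversion

Reducing to letter names: A, C, E, G, F. These stack in thirds as F–A–C–E–G — an F major ninth chord.
The lowest note is A, the third of the chord, so this is first inversion.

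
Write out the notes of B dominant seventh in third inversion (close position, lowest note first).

Spelling B dominant seventh: B–D#–F#–A. In third inversion the seventh is bass, giving A, B, D#, F# from the bottom.

A, B, D#, F#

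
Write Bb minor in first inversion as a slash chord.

First inversion of Bb minor has the third (Db) in the bass. As a slash chord: Bbm/Db.

Bbm/Db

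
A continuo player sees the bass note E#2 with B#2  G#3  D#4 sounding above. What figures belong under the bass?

7

The notes E#, B#, G#, D# stack in thirds as E#–G#–B#–D# — an E# minor seventh chord. The bass E# is the root, so this is root position: figured 7.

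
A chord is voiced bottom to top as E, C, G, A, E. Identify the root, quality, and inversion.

The pitch classes E, C, G, A arrange in thirds as A–C–E–G: an A minor seventh chord.
The lowest note is E, the fifth of the chord, so this is second inversion (figured bass 4/3).

A minor seventh, second inversion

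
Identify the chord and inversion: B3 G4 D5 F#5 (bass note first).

The distinct note names are B, G, D, F#. Stacked in thirds they read G–B–D–F#, which is a major seventh chord on G.
The lowest note is B, the third of the chord, so this is first inversion (figured bass 6/5).

G major seventh, first inversion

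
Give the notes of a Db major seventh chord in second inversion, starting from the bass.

The chord tones are Db–F–Ab–C. With the fifth (Ab) lowest for second inversion: Ab, C, Db, F.

Ab, C, Db, F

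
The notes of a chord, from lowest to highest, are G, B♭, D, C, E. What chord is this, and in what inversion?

C dominant ninth, second inversion

Reducing to letter names: G, Bb, D, C, E. These stack in thirds as C–E–G–Bb–D — a C dominant ninth chord.
With the fifth (G) in the bass, the chord is in second inversion.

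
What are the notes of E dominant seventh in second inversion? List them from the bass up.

B, D, E, G#

The chord tones are E–G#–B–D. With the fifth (B) lowest for second inversion: B, D, E, G#.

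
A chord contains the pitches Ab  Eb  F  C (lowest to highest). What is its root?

Ab, Eb, F, C are the tones of an F minor seventh chord (F–Ab–C–Eb), making F the root.

F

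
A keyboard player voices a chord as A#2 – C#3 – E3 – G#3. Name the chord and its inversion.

A# half-diminished seventh, root position

The distinct note names are A#, C#, E, G#. Stacked in thirds they read A#–C#–E–G#, which is a half-diminished seventh chord on A#.
With the root (A#) in the bass, the chord is in root position (figured bass 7).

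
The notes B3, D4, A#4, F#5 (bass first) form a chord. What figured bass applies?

The notes B, D, A#, F# stack in thirds as B–D–F#–A# — a B minor-major seventh chord. The bass B is the root, so this is root position: figured 7.

7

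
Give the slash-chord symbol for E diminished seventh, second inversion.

Second inversion of E diminished seventh has the fifth (Bb) in the bass. As a slash chord: Edim7/Bb.

Edim7/Bb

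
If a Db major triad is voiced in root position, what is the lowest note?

Db

In root position the root is lowest. For Db major (Db–F–Ab) that is Db.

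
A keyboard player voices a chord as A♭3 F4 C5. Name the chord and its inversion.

F minor, first inversion

Reducing to letter names: Ab, F, C. These stack in thirds as F–Ab–C — an F minor triad.
Ab is the third of F minor; third in the bass means first inversion (figured bass 6).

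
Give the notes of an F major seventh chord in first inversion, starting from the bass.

F major seventh is F–A–C–E. First inversion puts the third (A) in the bass, with the remaining tones above: A, C, E, F.

A, C, E, F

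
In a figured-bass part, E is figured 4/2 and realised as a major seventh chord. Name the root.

F

The figures 4/2 mean the seventh of the chord is in the bass. If E is the seventh of a major seventh chord, the root is F (chord tones F–A–C–E).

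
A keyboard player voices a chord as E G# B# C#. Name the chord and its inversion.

The pitch classes E, G#, B#, C# arrange in thirds as C#–E–G#–B#: a C# minor-major seventh chord.
With the third (E) in the bass, the chord is in first inversion (figured bass 6/5).

C# minor-major seventh, first inversion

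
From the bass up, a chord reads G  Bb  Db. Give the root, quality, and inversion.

The pitch classes G, Bb, Db arrange in thirds as G–Bb–Db: a G diminished triad.
The lowest note is G, the root of the chord, so this is root position (figured bass 5/3).

G diminished, root position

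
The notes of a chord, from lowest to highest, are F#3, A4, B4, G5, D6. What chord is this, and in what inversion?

The pitch classes F#, A, B, G, D arrange in thirds as G–B–D–F#–A: a G major ninth chord.
With the seventh (F#) in the bass, the chord is in third inversion.

G major ninth, third inversion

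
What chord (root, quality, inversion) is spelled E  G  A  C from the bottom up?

The pitch classes E, G, A, C arrange in thirds as A–C–E–G: an A minor seventh chord.
E is the fifth of A minor seventh; fifth in the bass means second inversion (figured bass 4/3).

A minor seventh, second inversion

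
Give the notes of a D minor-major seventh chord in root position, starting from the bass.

D, F, A, C#

The chord tones are D–F–A–C#. With the root (D) lowest for root position: D, F, A, C#.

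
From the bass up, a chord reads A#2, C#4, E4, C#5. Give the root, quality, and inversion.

The distinct note names are A#, C#, E. Stacked in thirds they read A#–C#–E, which is a diminished triad on A#.
A# is the root of A# diminished; root in the bass means root position (figured bass 5/3).

A# diminished, root position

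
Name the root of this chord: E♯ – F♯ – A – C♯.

Reordering E#, F#, A, C# into stacked thirds gives F#–A–C#–E#; the bottom of that stack, F#, is the root.

F#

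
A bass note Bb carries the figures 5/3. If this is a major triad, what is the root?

The figures 5/3 mean the root of the chord is in the bass. If Bb is the root of a major triad, the root is Bb (chord tones Bb–D–F).

Bb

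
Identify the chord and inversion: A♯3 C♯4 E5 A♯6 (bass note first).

A# diminished, root position

Reducing to letter names: A#, C#, E. These stack in thirds as A#–C#–E — an A# diminished triad.
A# is the root of A# diminished; root in the bass means root position (figured bass 5/3).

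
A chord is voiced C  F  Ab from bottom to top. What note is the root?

F

The distinct letter names are C, F, Ab. Arranged as a stack of thirds they read F–Ab–C, so F is the root (an F minor triad).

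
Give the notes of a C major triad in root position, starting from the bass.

The chord tones are C–E–G. With the root (C) lowest for root position: C, E, G.

C, E, G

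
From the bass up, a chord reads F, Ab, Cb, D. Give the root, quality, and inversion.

The distinct note names are F, Ab, Cb, D. Stacked in thirds they read D–F–Ab–Cb, which is a diminished seventh chord on D.
F is the third of D diminished seventh; third in the bass means first inversion (figured bass 6/5).

D diminished seventh, first inversion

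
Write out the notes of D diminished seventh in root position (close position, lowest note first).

The chord tones are D–F–Ab–Cb. With the root (D) lowest for root position: D, F, Ab, Cb.

D, F, Ab, Cb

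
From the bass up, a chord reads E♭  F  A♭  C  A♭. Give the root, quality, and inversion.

The pitch classes Eb, F, Ab, C arrange in thirds as F–Ab–C–Eb: an F minor seventh chord.
With the seventh (Eb) in the bass, the chord is in third inversion (figured bass 4/2).

F minor seventh, third inversion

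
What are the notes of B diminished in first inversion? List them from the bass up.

B diminished is B–D–F. First inversion puts the third (D) in the bass, with the remaining tones above: D, F, B.

D, F, B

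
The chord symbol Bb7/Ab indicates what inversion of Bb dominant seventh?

Bb7/Ab means Bb dominant seventh with Ab in the bass. Ab is the seventh of Bb dominant seventh (Bb–D–F–Ab), so this is third inversion.

third inversion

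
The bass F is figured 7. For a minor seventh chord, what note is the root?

The figures 7 mean the root of the chord is in the bass. If F is the root of a minor seventh chord, the root is F (chord tones F–Ab–C–Eb).

F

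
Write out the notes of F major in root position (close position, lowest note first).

F, A, C

F major is F–A–C. Root position puts the root (F) in the bass, with the remaining tones above: F, A, C.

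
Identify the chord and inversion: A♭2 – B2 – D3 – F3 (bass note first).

B diminished seventh, third inversion

The pitch classes Ab, B, D, F arrange in thirds as B–D–F–Ab: a B diminished seventh chord.
Ab is the seventh of B diminished seventh; seventh in the bass means third inversion (figured bass 4/2).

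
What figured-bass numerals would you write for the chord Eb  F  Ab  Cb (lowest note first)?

The notes Eb, F, Ab, Cb stack in thirds as F–Ab–Cb–Eb — an F half-diminished seventh chord. The bass Eb is the seventh, so this is third inversion: figured 4/2.

4/2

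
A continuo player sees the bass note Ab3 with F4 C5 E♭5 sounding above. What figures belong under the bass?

The notes Ab, F, C, Eb stack in thirds as F–Ab–C–Eb — an F minor seventh chord. The bass Ab is the third, so this is first inversion: figured 6/5.

6/5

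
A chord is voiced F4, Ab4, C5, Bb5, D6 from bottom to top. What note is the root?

F, Ab, C, Bb, D are the tones of a Bb dominant ninth chord (Bb–D–F–Ab–C), making Bb the root.

Bb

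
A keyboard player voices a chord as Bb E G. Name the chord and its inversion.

The distinct note names are Bb, E, G. Stacked in thirds they read E–G–Bb, which is a diminished triad on E.
Bb is the fifth of E diminished; fifth in the bass means second inversion (figured bass 6/4).

E diminished, second inversion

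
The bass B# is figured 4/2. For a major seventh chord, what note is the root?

C#

The figures 4/2 mean the seventh of the chord is in the bass. If B# is the seventh of a major seventh chord, the root is C# (chord tones C#–E#–G#–B#).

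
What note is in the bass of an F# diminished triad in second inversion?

In second inversion the fifth is lowest. For F# diminished (F#–A–C) that is C.

C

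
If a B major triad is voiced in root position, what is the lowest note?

B

In root position the root is lowest. For B major (B–D#–F#) that is B.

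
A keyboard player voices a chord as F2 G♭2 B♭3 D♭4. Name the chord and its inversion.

The pitch classes F, Gb, Bb, Db arrange in thirds as Gb–Bb–Db–F: a Gb major seventh chord.
The lowest note is F, the seventh of the chord, so this is third inversion (figured bass 4/2).

Gb major seventh, third inversion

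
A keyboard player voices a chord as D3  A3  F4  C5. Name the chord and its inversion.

The distinct note names are D, A, F, C. Stacked in thirds they read D–F–A–C, which is a minor seventh chord on D.
With the root (D) in the bass, the chord is in root position (figured bass 7).

D minor seventh, root position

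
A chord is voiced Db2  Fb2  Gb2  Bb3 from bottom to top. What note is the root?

Gb

Db, Fb, Gb, Bb are the tones of a Gb dominant seventh chord (Gb–Bb–Db–Fb), making Gb the root.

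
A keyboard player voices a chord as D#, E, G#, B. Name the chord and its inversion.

E major seventh, third inversion

The distinct note names are D#, E, G#, B. Stacked in thirds they read E–G#–B–D#, which is a major seventh chord on E.
The lowest note is D#, the seventh of the chord, so this is third inversion (figured bass 4/2).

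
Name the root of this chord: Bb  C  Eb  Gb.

The distinct letter names are Bb, C, Eb, Gb. Arranged as a stack of thirds they read C–Eb–Gb–Bb, so C is the root (a C half-diminished seventh chord).

C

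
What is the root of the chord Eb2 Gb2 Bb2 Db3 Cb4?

Cb

The distinct letter names are Eb, Gb, Bb, Db, Cb. Arranged as a stack of thirds they read Cb–Eb–Gb–Bb–Db, so Cb is the root (a Cb major ninth chord).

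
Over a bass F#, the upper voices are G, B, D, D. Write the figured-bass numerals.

4/2

The notes F#, G, B, D stack in thirds as G–B–D–F# — a G major seventh chord. The bass F# is the seventh, so this is third inversion: figured 4/2.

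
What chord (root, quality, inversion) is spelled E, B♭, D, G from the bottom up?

Reducing to letter names: E, Bb, D, G. These stack in thirds as E–G–Bb–D — an E half-diminished seventh chord.
The lowest note is E, the root of the chord, so this is root position (figured bass 7).

E half-diminished seventh, root position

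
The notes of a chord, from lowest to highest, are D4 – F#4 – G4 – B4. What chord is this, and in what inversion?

The distinct note names are D, F#, G, B. Stacked in thirds they read G–B–D–F#, which is a major seventh chord on G.
The lowest note is D, the fifth of the chord, so this is second inversion (figured bass 4/3).

G major seventh, second inversion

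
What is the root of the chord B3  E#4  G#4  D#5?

E#

The distinct letter names are B, E#, G#, D#. Arranged as a stack of thirds they read E#–G#–B–D#, so E# is the root (an E# half-diminished seventh chord).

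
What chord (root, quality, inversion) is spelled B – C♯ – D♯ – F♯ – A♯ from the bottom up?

The distinct note names are B, C#, D#, F#, A#. Stacked in thirds they read B–D#–F#–A#–C#, which is a major ninth chord on B.
With the root (B) in the bass, the chord is in root position.

B major ninth, root position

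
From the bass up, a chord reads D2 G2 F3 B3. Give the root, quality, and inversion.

G dominant seventh, second inversion

The pitch classes D, G, F, B arrange in thirds as G–B–D–F: a G dominant seventh chord.
With the fifth (D) in the bass, the chord is in second inversion (figured bass 4/3).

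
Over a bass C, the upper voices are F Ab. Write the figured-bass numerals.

The notes C, F, Ab stack in thirds as F–Ab–C — an F minor triad. The bass C is the fifth, so this is second inversion: figured 6/4.

6/4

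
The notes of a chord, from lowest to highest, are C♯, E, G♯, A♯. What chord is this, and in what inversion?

A# half-diminished seventh, first inversion

The pitch classes C#, E, G#, A# arrange in thirds as A#–C#–E–G#: an A# half-diminished seventh chord.
The lowest note is C#, the third of the chord, so this is first inversion (figured bass 6/5).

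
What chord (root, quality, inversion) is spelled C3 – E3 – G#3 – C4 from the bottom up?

C augmented, root position

The distinct note names are C, E, G#. Stacked in thirds they read C–E–G#, which is an augmented triad on C.
C is the root of C augmented; root in the bass means root position (figured bass 5/3).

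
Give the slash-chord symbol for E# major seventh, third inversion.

E#maj7/D##

Third inversion of E# major seventh has the seventh (D##) in the bass. As a slash chord: E#maj7/D##.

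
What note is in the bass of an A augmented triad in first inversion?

In first inversion the third is lowest. For A augmented (A–C#–E#) that is C#.

C#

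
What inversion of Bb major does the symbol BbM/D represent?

first inversion

BbM/D means Bb major with D in the bass. D is the third of Bb major (Bb–D–F), so this is first inversion.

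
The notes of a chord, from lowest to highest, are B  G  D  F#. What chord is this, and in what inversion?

The distinct note names are B, G, D, F#. Stacked in thirds they read G–B–D–F#, which is a major seventh chord on G.
B is the third of G major seventh; third in the bass means first inversion (figured bass 6/5).

G major seventh, first inversion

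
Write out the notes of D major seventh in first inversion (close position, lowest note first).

F#, A, C#, D

The chord tones are D–F#–A–C#. With the third (F#) lowest for first inversion: F#, A, C#, D.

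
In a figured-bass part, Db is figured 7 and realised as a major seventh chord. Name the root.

The figures 7 mean the root of the chord is in the bass. If Db is the root of a major seventh chord, the root is Db (chord tones Db–F–Ab–C).

Db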